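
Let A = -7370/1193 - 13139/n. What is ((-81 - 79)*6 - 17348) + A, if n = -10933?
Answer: -238857408635/13043069 ≈ -18313.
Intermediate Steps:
A = -64901383/13043069 (A = -7370/1193 - 13139/(-10933) = -7370*1/1193 - 13139*(-1/10933) = -7370/1193 + 13139/10933 = -64901383/13043069 ≈ -4.9759)
((-81 - 79)*6 - 17348) + A = ((-81 - 79)*6 - 17348) - 64901383/13043069 = (-160*6 - 17348) - 64901383/13043069 = (-960 - 17348) - 64901383/13043069 = -18308 - 64901383/13043069 = -238857408635/13043069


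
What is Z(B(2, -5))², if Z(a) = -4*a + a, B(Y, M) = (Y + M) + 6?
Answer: 81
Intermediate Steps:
B(Y, M) = 6 + M + Y (B(Y, M) = (M + Y) + 6 = 6 + M + Y)
Z(a) = -3*a
Z(B(2, -5))² = (-3*(6 - 5 + 2))² = (-3*3)² = (-9)² = 81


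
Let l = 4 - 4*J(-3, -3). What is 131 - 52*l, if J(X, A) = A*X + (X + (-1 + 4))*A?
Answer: 1795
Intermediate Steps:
J(X, A) = A*X + A*(3 + X) (J(X, A) = A*X + (X + 3)*A = A*X + (3 + X)*A = A*X + A*(3 + X))
l = -32 (l = 4 - (-12)*(3 + 2*(-3)) = 4 - (-12)*(3 - 6) = 4 - (-12)*(-3) = 4 - 4*9 = 4 - 36 = -32)
131 - 52*l = 131 - 52*(-32) = 131 + 1664 = 1795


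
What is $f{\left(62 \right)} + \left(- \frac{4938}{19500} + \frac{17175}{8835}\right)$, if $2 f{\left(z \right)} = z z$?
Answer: $\frac{3682425003}{1914250} \approx 1923.7$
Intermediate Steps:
$f{\left(z \right)} = \frac{z^{2}}{2}$ ($f{\left(z \right)} = \frac{z z}{2} = \frac{z^{2}}{2}$)
$f{\left(62 \right)} + \left(- \frac{4938}{19500} + \frac{17175}{8835}\right) = \frac{62^{2}}{2} + \left(- \frac{4938}{19500} + \frac{17175}{8835}\right) = \frac{1}{2} \cdot 3844 + \left(\left(-4938\right) \frac{1}{19500} + 17175 \cdot \frac{1}{8835}\right) = 1922 + \left(- \frac{823}{3250} + \frac{1145}{589}\right) = 1922 + \frac{3236503}{1914250} = \frac{3682425003}{1914250}$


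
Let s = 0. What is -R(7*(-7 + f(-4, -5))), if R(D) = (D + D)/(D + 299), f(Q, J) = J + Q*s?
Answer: 168/215 ≈ 0.78139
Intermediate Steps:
f(Q, J) = J (f(Q, J) = J + Q*0 = J + 0 = J)
R(D) = 2*D/(299 + D) (R(D) = (2*D)/(299 + D) = 2*D/(299 + D))
-R(7*(-7 + f(-4, -5))) = -2*7*(-7 - 5)/(299 + 7*(-7 - 5)) = -2*7*(-12)/(299 + 7*(-12)) = -2*(-84)/(299 - 84) = -2*(-84)/215 = -1*(-168/215) = 168/215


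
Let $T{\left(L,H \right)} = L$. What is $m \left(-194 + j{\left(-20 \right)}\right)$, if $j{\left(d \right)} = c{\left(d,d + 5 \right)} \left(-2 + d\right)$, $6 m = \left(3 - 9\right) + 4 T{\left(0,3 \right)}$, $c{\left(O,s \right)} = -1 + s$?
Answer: $-158$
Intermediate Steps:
$m = -1$ ($m = \frac{\left(3 - 9\right) + 4 \cdot 0}{6} = \frac{-6 + 0}{6} = \frac{1}{6} \left(-6\right) = -1$)
$j{\left(d \right)} = \left(-2 + d\right) \left(4 + d\right)$ ($j{\left(d \right)} = \left(-1 + \left(d + 5\right)\right) \left(-2 + d\right) = \left(-1 + \left(5 + d\right)\right) \left(-2 + d\right) = \left(4 + d\right) \left(-2 + d\right) = \left(-2 + d\right) \left(4 + d\right)$)
$m \left(-194 + j{\left(-20 \right)}\right) = - (-194 + \left(-2 - 20\right) \left(4 - 20\right)) = - (-194 - -352) = - (-194 + 352) = \left(-1\right) 158 = -158$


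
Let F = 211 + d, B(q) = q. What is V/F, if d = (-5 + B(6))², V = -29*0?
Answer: 0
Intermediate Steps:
V = 0
d = 1 (d = (-5 + 6)² = 1² = 1)
F = 212 (F = 211 + 1 = 212)
V/F = 0/212 = 0*(1/212) = 0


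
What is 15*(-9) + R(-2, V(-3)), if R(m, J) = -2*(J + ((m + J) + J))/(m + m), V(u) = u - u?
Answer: -136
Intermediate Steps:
V(u) = 0
R(m, J) = -(m + 3*J)/m (R(m, J) = -2*(J + ((J + m) + J))/(2*m) = -2*(J + (m + 2*J))/(2*m) = -2*(m + 3*J)/(2*m) = -(m + 3*J)/m)
15*(-9) + R(-2, V(-3)) = 15*(-9) + (-1*(-2) - 3*0)/(-2) = -135 - (2 + 0)/2 = -135 - ½*2 = -135 - 1 = -136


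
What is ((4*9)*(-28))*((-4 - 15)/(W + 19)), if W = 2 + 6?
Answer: 2128/3 ≈ 709.33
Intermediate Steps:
W = 8
((4*9)*(-28))*((-4 - 15)/(W + 19)) = ((4*9)*(-28))*((-4 - 15)/(8 + 19)) = (36*(-28))*(-19/27) = -(-19152)/27 = -1008*(-19/27) = 2128/3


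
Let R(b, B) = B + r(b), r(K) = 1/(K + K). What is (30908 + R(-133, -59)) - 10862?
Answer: 5316541/266 ≈ 19987.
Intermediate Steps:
r(K) = 1/(2*K)
R(b, B) = B + 1/(2*b)
(30908 + R(-133, -59)) - 10862 = (30908 + (-59 + (½)/(-133))) - 10862 = (30908 + (-59 + (½)*(-1/133))) - 10862 = (30908 + (-59 - 1/266)) - 10862 = (30908 - 15695/266) - 10862 = 8205833/266 - 10862 = 5316541/266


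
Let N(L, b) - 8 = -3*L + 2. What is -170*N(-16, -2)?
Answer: -9860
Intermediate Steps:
N(L, b) = 10 - 3*L (N(L, b) = 8 + (-3*L + 2) = 8 + (2 - 3*L) = 10 - 3*L)
-170*N(-16, -2) = -170*(10 - 3*(-16)) = -170*(10 + 48) = -170*58 = -9860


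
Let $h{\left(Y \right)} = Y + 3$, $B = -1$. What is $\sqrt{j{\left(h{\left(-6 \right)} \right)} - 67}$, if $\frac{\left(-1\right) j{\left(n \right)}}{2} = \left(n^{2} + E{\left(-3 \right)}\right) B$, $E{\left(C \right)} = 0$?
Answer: $7 i \approx 7.0 i$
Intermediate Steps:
$h{\left(Y \right)} = 3 + Y$
$j{\left(n \right)} = 2 n^{2}$ ($j{\left(n \right)} = - 2 \left(n^{2} + 0\right) \left(-1\right) = - 2 n^{2} \left(-1\right) = - 2 \left(- n^{2}\right) = 2 n^{2}$)
$\sqrt{j{\left(h{\left(-6 \right)} \right)} - 67} = \sqrt{2 \left(3 - 6\right)^{2} - 67} = \sqrt{2 \left(-3\right)^{2} - 67} = \sqrt{2 \cdot 9 - 67} = \sqrt{18 - 67} = \sqrt{-49} = 7 i$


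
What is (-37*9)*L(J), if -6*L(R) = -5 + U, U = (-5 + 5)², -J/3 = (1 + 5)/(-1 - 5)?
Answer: -555/2 ≈ -277.50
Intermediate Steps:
J = 3 (J = -3*(1 + 5)/(-1 - 5) = -18/(-6) = -18*(-1)/6 = -3*(-1) = 3)
U = 0 (U = 0² = 0)
L(R) = ⅚ (L(R) = -(-5 + 0)/6 = -⅙*(-5) = ⅚)
(-37*9)*L(J) = -37*9*(⅚) = -333*⅚ = -555/2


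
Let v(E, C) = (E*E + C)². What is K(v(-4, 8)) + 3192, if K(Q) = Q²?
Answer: 334968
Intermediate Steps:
v(E, C) = (C + E²)² (v(E, C) = (E² + C)² = (C + E²)²)
K(v(-4, 8)) + 3192 = ((8 + (-4)²)²)² + 3192 = ((8 + 16)²)² + 3192 = (24²)² + 3192 = 576² + 3192 = 331776 + 3192 = 334968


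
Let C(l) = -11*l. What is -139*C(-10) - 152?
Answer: -15442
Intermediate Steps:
-139*C(-10) - 152 = -(-1529)*(-10) - 152 = -139*110 - 152 = -15290 - 152 = -15442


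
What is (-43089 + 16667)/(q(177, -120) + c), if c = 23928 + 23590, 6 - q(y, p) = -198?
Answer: -13211/23861 ≈ -0.55367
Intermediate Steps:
q(y, p) = 204 (q(y, p) = 6 - 1*(-198) = 6 + 198 = 204)
c = 47518
(-43089 + 16667)/(q(177, -120) + c) = (-43089 + 16667)/(204 + 47518) = -26422/47722 = -26422*1/47722 = -13211/23861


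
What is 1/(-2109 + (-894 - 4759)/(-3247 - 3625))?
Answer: -6872/14487395 ≈ -0.00047434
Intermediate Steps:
1/(-2109 + (-894 - 4759)/(-3247 - 3625)) = 1/(-2109 - 5653/(-6872)) = 1/(-2109 - 5653*(-1/6872)) = 1/(-2109 + 5653/6872) = 1/(-14487395/6872) = -6872/14487395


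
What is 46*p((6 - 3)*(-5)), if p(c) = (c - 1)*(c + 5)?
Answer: 7360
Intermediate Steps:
p(c) = (-1 + c)*(5 + c)
46*p((6 - 3)*(-5)) = 46*(-5 + ((6 - 3)*(-5))² + 4*((6 - 3)*(-5))) = 46*(-5 + (3*(-5))² + 4*(3*(-5))) = 46*(-5 + (-15)² + 4*(-15)) = 46*(-5 + 225 - 60) = 46*160 = 7360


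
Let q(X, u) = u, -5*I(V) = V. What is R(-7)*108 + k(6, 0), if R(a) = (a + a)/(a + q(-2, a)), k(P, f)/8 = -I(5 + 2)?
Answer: 596/5 ≈ 119.20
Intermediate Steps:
I(V) = -V/5
k(P, f) = 56/5 (k(P, f) = 8*(-(-1)*(5 + 2)/5) = 8*(-(-1)*7/5) = 8*(-1*(-7/5)) = 8*(7/5) = 56/5)
R(a) = 1 (R(a) = (a + a)/(a + a) = (2*a)/((2*a)) = (2*a)*(1/(2*a)) = 1)
R(-7)*108 + k(6, 0) = 1*108 + 56/5 = 108 + 56/5 = 596/5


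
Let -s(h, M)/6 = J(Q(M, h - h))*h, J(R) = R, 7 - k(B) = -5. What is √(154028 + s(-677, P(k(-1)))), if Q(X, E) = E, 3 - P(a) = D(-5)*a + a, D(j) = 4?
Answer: 2*√38507 ≈ 392.46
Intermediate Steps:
k(B) = 12 (k(B) = 7 - 1*(-5) = 7 + 5 = 12)
P(a) = 3 - 5*a (P(a) = 3 - (4*a + a) = 3 - 5*a)
s(h, M) = 0 (s(h, M) = -6*(h - h)*h = -0*h = -6*0 = 0)
√(154028 + s(-677, P(k(-1)))) = √(154028 + 0) = √154028 = 2*√38507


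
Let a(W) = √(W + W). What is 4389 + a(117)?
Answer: 4389 + 3*√26 ≈ 4404.3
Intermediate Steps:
a(W) = √2*√W (a(W) = √(2*W) = √2*√W)
4389 + a(117) = 4389 + √2*√117 = 4389 + √2*(3*√13) = 4389 + 3*√26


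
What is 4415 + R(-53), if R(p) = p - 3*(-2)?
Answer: 4368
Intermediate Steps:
R(p) = 6 + p (R(p) = p + 6 = 6 + p)
4415 + R(-53) = 4415 + (6 - 53) = 4415 - 47 = 4368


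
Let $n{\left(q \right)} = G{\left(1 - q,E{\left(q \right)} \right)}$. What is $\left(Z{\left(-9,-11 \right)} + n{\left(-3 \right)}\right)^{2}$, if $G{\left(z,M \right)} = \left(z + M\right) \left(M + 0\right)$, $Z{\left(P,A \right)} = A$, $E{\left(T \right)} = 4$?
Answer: $441$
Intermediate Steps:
$G{\left(z,M \right)} = M \left(M + z\right)$ ($G{\left(z,M \right)} = \left(M + z\right) M = M \left(M + z\right)$)
$n{\left(q \right)} = 20 - 4 q$ ($n{\left(q \right)} = 4 \left(4 - \left(-1 + q\right)\right) = 4 \left(5 - q\right) = 20 - 4 q$)
$\left(Z{\left(-9,-11 \right)} + n{\left(-3 \right)}\right)^{2} = \left(-11 + \left(20 - -12\right)\right)^{2} = \left(-11 + \left(20 + 12\right)\right)^{2} = \left(-11 + 32\right)^{2} = 21^{2} = 441$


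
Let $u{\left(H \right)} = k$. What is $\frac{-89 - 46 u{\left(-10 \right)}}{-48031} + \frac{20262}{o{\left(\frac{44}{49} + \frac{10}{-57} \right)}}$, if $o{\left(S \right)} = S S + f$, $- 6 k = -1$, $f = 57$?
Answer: $\frac{74187574380152}{210610795683} \approx 352.25$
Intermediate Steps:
$k = \frac{1}{6}$ ($k = \left(- \frac{1}{6}\right) \left(-1\right) = \frac{1}{6} \approx 0.16667$)
$u{\left(H \right)} = \frac{1}{6}$
$o{\left(S \right)} = 57 + S^{2}$ ($o{\left(S \right)} = S S + 57 = S^{2} + 57 = 57 + S^{2}$)
$\frac{-89 - 46 u{\left(-10 \right)}}{-48031} + \frac{20262}{o{\left(\frac{44}{49} + \frac{10}{-57} \right)}} = \frac{-89 - \frac{23}{3}}{-48031} + \frac{20262}{57 + \left(\frac{44}{49} + \frac{10}{-57}\right)^{2}} = \left(-89 - \frac{23}{3}\right) \left(- \frac{1}{48031}\right) + \frac{20262}{57 + \left(44 \cdot \frac{1}{49} + 10 \left(- \frac{1}{57}\right)\right)^{2}} = \left(- \frac{290}{3}\right) \left(- \frac{1}{48031}\right) + \frac{20262}{57 + \left(\frac{44}{49} - \frac{10}{57}\right)^{2}} = \frac{290}{144093} + \frac{20262}{57 + \left(\frac{2018}{2793}\right)^{2}} = \frac{290}{144093} + \frac{20262}{57 + \frac{4072324}{7800849}} = \frac{290}{144093} + \frac{20262}{\frac{448720717}{7800849}} = \frac{290}{144093} + 20262 \cdot \frac{7800849}{448720717} = \frac{290}{144093} + \frac{514856034}{1461631} = \frac{74187574380152}{210610795683}$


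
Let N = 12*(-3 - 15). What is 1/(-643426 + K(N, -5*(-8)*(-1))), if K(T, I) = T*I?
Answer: -1/634786 ≈ -1.5753e-6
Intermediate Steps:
N = -216 (N = 12*(-18) = -216)
K(T, I) = I*T
1/(-643426 + K(N, -5*(-8)*(-1))) = 1/(-643426 + (-5*(-8)*(-1))*(-216)) = 1/(-643426 + (40*(-1))*(-216)) = 1/(-643426 - 40*(-216)) = 1/(-643426 + 8640) = 1/(-634786) = -1/634786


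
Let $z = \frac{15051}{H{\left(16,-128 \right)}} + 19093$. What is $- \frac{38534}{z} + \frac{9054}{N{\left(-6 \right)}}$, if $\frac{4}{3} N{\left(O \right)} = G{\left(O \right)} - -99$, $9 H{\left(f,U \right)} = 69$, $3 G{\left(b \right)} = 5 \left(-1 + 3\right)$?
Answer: $\frac{8633515249}{74338822} \approx 116.14$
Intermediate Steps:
$G{\left(b \right)} = \frac{10}{3}$ ($G{\left(b \right)} = \frac{5 \left(-1 + 3\right)}{3} = \frac{5 \cdot 2}{3} = \frac{1}{3} \cdot 10 = \frac{10}{3}$)
$H{\left(f,U \right)} = \frac{23}{3}$ ($H{\left(f,U \right)} = \frac{1}{9} \cdot 69 = \frac{23}{3}$)
$z = \frac{484292}{23}$ ($z = \frac{15051}{\frac{23}{3}} + 19093 = 15051 \cdot \frac{3}{23} + 19093 = \frac{45153}{23} + 19093 = \frac{484292}{23} \approx 21056.0$)
$N{\left(O \right)} = \frac{307}{4}$ ($N{\left(O \right)} = \frac{3 \left(\frac{10}{3} - -99\right)}{4} = \frac{3 \left(\frac{10}{3} + 99\right)}{4} = \frac{3}{4} \cdot \frac{307}{3} = \frac{307}{4}$)
$- \frac{38534}{z} + \frac{9054}{N{\left(-6 \right)}} = - \frac{38534}{\frac{484292}{23}} + \frac{9054}{\frac{307}{4}} = \left(-38534\right) \frac{23}{484292} + 9054 \cdot \frac{4}{307} = - \frac{443141}{242146} + \frac{36216}{307} = \frac{8633515249}{74338822}$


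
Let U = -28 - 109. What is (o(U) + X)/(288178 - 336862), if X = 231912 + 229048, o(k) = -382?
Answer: -76763/8114 ≈ -9.4606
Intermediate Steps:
U = -137
X = 460960
(o(U) + X)/(288178 - 336862) = (-382 + 460960)/(288178 - 336862) = 460578/(-48684) = 460578*(-1/48684) = -76763/8114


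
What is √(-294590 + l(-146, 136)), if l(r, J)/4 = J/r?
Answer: I*√1569889966/73 ≈ 542.76*I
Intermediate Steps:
l(r, J) = 4*J/r (l(r, J) = 4*(J/r) = 4*J/r)
√(-294590 + l(-146, 136)) = √(-294590 + 4*136/(-146)) = √(-294590 + 4*136*(-1/146)) = √(-294590 - 272/73) = √(-21505342/73) = I*√1569889966/73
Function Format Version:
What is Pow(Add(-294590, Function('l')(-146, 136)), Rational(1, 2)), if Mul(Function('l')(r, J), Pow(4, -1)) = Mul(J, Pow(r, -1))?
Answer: Mul(Rational(1, 73), I, Pow(1569889966, Rational(1, 2))) ≈ Mul(542.76, I)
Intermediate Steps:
Function('l')(r, J) = Mul(4, J, Pow(r, -1)) (Function('l')(r, J) = Mul(4, Mul(J, Pow(r, -1))) = Mul(4, J, Pow(r, -1)))
Pow(Add(-294590, Function('l')(-146, 136)), Rational(1, 2)) = Pow(Add(-294590, Mul(4, 136, Pow(-146, -1))), Rational(1, 2)) = Pow(Add(-294590, Mul(4, 136, Rational(-1, 146))), Rational(1, 2)) = Pow(Add(-294590, Rational(-272, 73)), Rational(1, 2)) = Pow(Rational(-21505342, 73), Rational(1, 2)) = Mul(Rational(1, 73), I, Pow(1569889966, Rational(1, 2)))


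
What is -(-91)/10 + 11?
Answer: 201/10 ≈ 20.100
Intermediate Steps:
-(-91)/10 + 11 = -13*(-7/10) + 11 = 91/10 + 11 = 201/10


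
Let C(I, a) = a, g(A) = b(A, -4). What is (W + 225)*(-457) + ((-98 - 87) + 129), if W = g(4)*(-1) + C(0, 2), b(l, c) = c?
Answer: -105623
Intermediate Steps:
g(A) = -4
W = 6 (W = -4*(-1) + 2 = 4 + 2 = 6)
(W + 225)*(-457) + ((-98 - 87) + 129) = (6 + 225)*(-457) + ((-98 - 87) + 129) = 231*(-457) + (-185 + 129) = -105567 - 56 = -105623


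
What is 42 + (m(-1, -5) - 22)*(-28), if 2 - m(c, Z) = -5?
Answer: 462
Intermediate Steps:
m(c, Z) = 7 (m(c, Z) = 2 - 1*(-5) = 2 + 5 = 7)
42 + (m(-1, -5) - 22)*(-28) = 42 + (7 - 22)*(-28) = 42 - 15*(-28) = 42 + 420 = 462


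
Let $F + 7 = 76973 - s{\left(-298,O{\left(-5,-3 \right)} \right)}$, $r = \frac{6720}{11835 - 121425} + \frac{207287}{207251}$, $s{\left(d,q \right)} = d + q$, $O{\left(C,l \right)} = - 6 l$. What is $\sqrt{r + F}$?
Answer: $\frac{5 \sqrt{1771062483207661096739}}{757087903} \approx 277.93$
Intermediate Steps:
$r = \frac{710795187}{757087903}$ ($r = \frac{6720}{-109590} + 207287 \cdot \frac{1}{207251} = 6720 \left(- \frac{1}{109590}\right) + \frac{207287}{207251} = - \frac{224}{3653} + \frac{207287}{207251} = \frac{710795187}{757087903} \approx 0.93885$)
$F = 77246$ ($F = -7 + \left(76973 - \left(-298 - -18\right)\right) = -7 + \left(76973 - \left(-298 + 18\right)\right) = -7 + \left(76973 - -280\right) = -7 + \left(76973 + 280\right) = -7 + 77253 = 77246$)
$\sqrt{r + F} = \sqrt{\frac{710795187}{757087903} + 77246} = \sqrt{\frac{58482722950325}{757087903}} = \frac{5 \sqrt{1771062483207661096739}}{757087903}$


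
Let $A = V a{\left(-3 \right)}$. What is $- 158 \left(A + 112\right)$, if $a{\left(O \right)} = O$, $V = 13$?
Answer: $-11534$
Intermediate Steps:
$A = -39$ ($A = 13 \left(-3\right) = -39$)
$- 158 \left(A + 112\right) = - 158 \left(-39 + 112\right) = \left(-158\right) 73 = -11534$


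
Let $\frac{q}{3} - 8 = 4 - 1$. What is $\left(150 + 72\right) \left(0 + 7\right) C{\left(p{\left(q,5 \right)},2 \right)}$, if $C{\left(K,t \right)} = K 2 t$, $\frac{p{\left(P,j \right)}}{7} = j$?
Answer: $217560$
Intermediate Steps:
$q = 33$ ($q = 24 + 3 \left(4 - 1\right) = 24 + 3 \cdot 3 = 24 + 9 = 33$)
$p{\left(P,j \right)} = 7 j$
$C{\left(K,t \right)} = 2 K t$
$\left(150 + 72\right) \left(0 + 7\right) C{\left(p{\left(q,5 \right)},2 \right)} = \left(150 + 72\right) \left(0 + 7\right) 2 \cdot 7 \cdot 5 \cdot 2 = 222 \cdot 7 \cdot 2 \cdot 35 \cdot 2 = 222 \cdot 7 \cdot 140 = 222 \cdot 980 = 217560$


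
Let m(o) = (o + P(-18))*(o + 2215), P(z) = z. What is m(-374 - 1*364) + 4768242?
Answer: 3651630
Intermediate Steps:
m(o) = (-18 + o)*(2215 + o) (m(o) = (o - 18)*(o + 2215) = (-18 + o)*(2215 + o))
m(-374 - 1*364) + 4768242 = (-39870 + (-374 - 1*364)² + 2197*(-374 - 1*364)) + 4768242 = (-39870 + (-374 - 364)² + 2197*(-374 - 364)) + 4768242 = (-39870 + (-738)² + 2197*(-738)) + 4768242 = (-39870 + 544644 - 1621386) + 4768242 = -1116612 + 4768242 = 3651630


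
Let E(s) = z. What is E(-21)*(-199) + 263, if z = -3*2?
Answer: 1457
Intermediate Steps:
z = -6
E(s) = -6
E(-21)*(-199) + 263 = -6*(-199) + 263 = 1194 + 263 = 1457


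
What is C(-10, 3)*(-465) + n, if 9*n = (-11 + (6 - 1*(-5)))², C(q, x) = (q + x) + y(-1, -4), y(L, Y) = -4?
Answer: 5115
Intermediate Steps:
C(q, x) = -4 + q + x (C(q, x) = (q + x) - 4 = -4 + q + x)
n = 0 (n = (-11 + (6 - 1*(-5)))²/9 = (-11 + (6 + 5))²/9 = (-11 + 11)²/9 = (⅑)*0² = (⅑)*0 = 0)
C(-10, 3)*(-465) + n = (-4 - 10 + 3)*(-465) + 0 = -11*(-465) + 0 = 5115 + 0 = 5115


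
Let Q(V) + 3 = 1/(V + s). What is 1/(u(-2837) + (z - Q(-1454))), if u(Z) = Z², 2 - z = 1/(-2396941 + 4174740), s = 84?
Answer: 2435584630/19602983129594049 ≈ 1.2425e-7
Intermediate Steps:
z = 3555597/1777799 (z = 2 - 1/(-2396941 + 4174740) = 2 - 1/1777799 = 3555597/1777799 ≈ 2.0000)
Q(V) = -3 + 1/(84 + V) (Q(V) = -3 + 1/(V + 84) = -3 + 1/(84 + V))
1/(u(-2837) + (z - Q(-1454))) = 1/((-2837)² + (3555597/1777799 - (-251 - 3*(-1454))/(84 - 1454))) = 1/(8048569 + (3555597/1777799 - (-251 + 4362)/(-1370))) = 1/(8048569 + (3555597/1777799 - (-1)*4111/1370)) = 1/(8048569 + (3555597/1777799 - 1*(-4111/1370))) = 1/(8048569 + (3555597/1777799 + 4111/1370)) = 1/(8048569 + 12179699579/2435584630) = 1/(19602983129594049/2435584630) = 2435584630/19602983129594049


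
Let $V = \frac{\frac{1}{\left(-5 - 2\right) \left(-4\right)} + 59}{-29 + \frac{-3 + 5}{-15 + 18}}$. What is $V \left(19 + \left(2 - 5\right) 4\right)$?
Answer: $- \frac{4959}{340} \approx -14.585$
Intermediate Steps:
$V = - \frac{4959}{2380}$ ($V = \frac{\frac{1}{\left(-7\right) \left(-4\right)} + 59}{-29 + \frac{2}{3}} = \frac{\frac{1}{28} + 59}{-29 + 2 \cdot \frac{1}{3}} = \frac{\frac{1}{28} + 59}{-29 + \frac{2}{3}} = \frac{1653}{28 \left(- \frac{85}{3}\right)} = \frac{1653}{28} \left(- \frac{3}{85}\right) = - \frac{4959}{2380} \approx -2.0836$)
$V \left(19 + \left(2 - 5\right) 4\right) = - \frac{4959 \left(19 + \left(2 - 5\right) 4\right)}{2380} = - \frac{4959 \left(19 - 12\right)}{2380} = \left(- \frac{4959}{2380}\right) 7 = - \frac{4959}{340}$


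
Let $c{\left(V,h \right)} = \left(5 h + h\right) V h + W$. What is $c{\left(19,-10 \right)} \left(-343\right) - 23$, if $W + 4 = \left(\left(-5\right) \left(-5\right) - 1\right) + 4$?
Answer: $-3918455$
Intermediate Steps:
$W = 24$ ($W = -4 + \left(\left(\left(-5\right) \left(-5\right) - 1\right) + 4\right) = -4 + \left(\left(25 - 1\right) + 4\right) = -4 + \left(24 + 4\right) = -4 + 28 = 24$)
$c{\left(V,h \right)} = 24 + 6 V h^{2}$ ($c{\left(V,h \right)} = \left(5 h + h\right) V h + 24 = 6 h V h + 24 = 6 V h h + 24 = 6 V h^{2} + 24 = 24 + 6 V h^{2}$)
$c{\left(19,-10 \right)} \left(-343\right) - 23 = \left(24 + 6 \cdot 19 \left(-10\right)^{2}\right) \left(-343\right) - 23 = \left(24 + 6 \cdot 19 \cdot 100\right) \left(-343\right) - 23 = \left(24 + 11400\right) \left(-343\right) - 23 = 11424 \left(-343\right) - 23 = -3918432 - 23 = -3918455$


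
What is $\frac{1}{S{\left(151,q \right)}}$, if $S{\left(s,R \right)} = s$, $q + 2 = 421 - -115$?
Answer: $\frac{1}{151} \approx 0.0066225$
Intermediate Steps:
$q = 534$ ($q = -2 + \left(421 - -115\right) = -2 + \left(421 + 115\right) = -2 + 536 = 534$)
$\frac{1}{S{\left(151,q \right)}} = \frac{1}{151}$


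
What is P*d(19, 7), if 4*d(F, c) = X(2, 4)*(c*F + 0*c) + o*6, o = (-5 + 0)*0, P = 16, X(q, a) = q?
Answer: 1064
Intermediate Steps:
o = 0 (o = -5*0 = 0)
d(F, c) = F*c/2 (d(F, c) = (2*(c*F + 0*c) + 0*6)/4 = (2*(F*c + 0) + 0)/4 = (2*(F*c) + 0)/4 = (2*F*c + 0)/4 = (2*F*c)/4 = F*c/2)
P*d(19, 7) = 16*((½)*19*7) = 16*(133/2) = 1064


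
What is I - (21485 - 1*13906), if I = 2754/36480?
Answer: -46079861/6080 ≈ -7578.9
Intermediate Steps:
I = 459/6080 (I = 2754*(1/36480) = 459/6080 ≈ 0.075493)
I - (21485 - 1*13906) = 459/6080 - (21485 - 1*13906) = 459/6080 - (21485 - 13906) = 459/6080 - 1*7579 = 459/6080 - 7579 = -46079861/6080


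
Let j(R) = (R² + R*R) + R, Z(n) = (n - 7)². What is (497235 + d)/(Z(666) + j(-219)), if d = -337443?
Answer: 9987/33124 ≈ 0.30150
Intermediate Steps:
Z(n) = (-7 + n)²
j(R) = R + 2*R² (j(R) = (R² + R²) + R = 2*R² + R = R + 2*R²)
(497235 + d)/(Z(666) + j(-219)) = (497235 - 337443)/((-7 + 666)² - 219*(1 + 2*(-219))) = 159792/(659² - 219*(1 - 438)) = 159792/(434281 - 219*(-437)) = 159792/(434281 + 95703) = 159792/529984 = 159792*(1/529984) = 9987/33124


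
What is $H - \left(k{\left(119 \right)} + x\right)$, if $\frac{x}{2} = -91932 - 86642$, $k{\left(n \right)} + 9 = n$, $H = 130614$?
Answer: $487652$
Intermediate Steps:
$k{\left(n \right)} = -9 + n$
$x = -357148$ ($x = 2 \left(-91932 - 86642\right) = 2 \left(-178574\right) = -357148$)
$H - \left(k{\left(119 \right)} + x\right) = 130614 - \left(\left(-9 + 119\right) - 357148\right) = 130614 - \left(110 - 357148\right) = 130614 - -357038 = 130614 + 357038 = 487652$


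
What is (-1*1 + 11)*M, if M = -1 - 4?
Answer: -50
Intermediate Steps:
M = -5
(-1*1 + 11)*M = (-1*1 + 11)*(-5) = (-1 + 11)*(-5) = 10*(-5) = -50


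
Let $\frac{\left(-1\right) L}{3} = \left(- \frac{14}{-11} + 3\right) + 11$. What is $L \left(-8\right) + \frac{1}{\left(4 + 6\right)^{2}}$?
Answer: $\frac{403211}{1100} \approx 366.56$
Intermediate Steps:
$L = - \frac{504}{11}$ ($L = - 3 \left(\left(- \frac{14}{-11} + 3\right) + 11\right) = - 3 \left(\left(\left(-14\right) \left(- \frac{1}{11}\right) + 3\right) + 11\right) = - 3 \left(\left(\frac{14}{11} + 3\right) + 11\right) = - 3 \left(\frac{47}{11} + 11\right) = \left(-3\right) \frac{168}{11} = - \frac{504}{11} \approx -45.818$)
$L \left(-8\right) + \frac{1}{\left(4 + 6\right)^{2}} = \left(- \frac{504}{11}\right) \left(-8\right) + \frac{1}{\left(4 + 6\right)^{2}} = \frac{4032}{11} + \frac{1}{10^{2}} = \frac{4032}{11} + \frac{1}{100} = \frac{403211}{1100}$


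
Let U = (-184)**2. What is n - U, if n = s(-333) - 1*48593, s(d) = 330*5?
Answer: -80799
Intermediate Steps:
s(d) = 1650
U = 33856
n = -46943 (n = 1650 - 1*48593 = 1650 - 48593 = -46943)
n - U = -46943 - 1*33856 = -46943 - 33856 = -80799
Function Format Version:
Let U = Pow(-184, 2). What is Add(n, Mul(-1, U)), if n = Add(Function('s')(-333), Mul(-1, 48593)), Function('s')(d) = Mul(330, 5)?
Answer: -80799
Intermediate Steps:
Function('s')(d) = 1650
U = 33856
n = -46943 (n = Add(1650, Mul(-1, 48593)) = Add(1650, -48593) = -46943)
Add(n, Mul(-1, U)) = Add(-46943, Mul(-1, 33856)) = Add(-46943, -33856) = -80799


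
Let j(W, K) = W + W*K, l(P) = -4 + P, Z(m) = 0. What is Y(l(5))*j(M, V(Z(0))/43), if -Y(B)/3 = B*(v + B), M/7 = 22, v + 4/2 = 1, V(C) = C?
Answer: 0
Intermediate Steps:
v = -1 (v = -2 + 1 = -1)
M = 154 (M = 7*22 = 154)
j(W, K) = W + K*W
Y(B) = -3*B*(-1 + B)
Y(l(5))*j(M, V(Z(0))/43) = (3*(-4 + 5)*(1 - (-4 + 5)))*(154*(1 + 0/43)) = (3*1*(1 - 1*1))*(154*(1 + 0*(1/43))) = (3*1*(1 - 1))*(154*(1 + 0)) = (3*1*0)*(154*1) = 0*154 = 0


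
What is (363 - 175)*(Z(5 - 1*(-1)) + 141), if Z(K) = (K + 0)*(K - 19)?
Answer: 11844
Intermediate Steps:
Z(K) = K*(-19 + K)
(363 - 175)*(Z(5 - 1*(-1)) + 141) = (363 - 175)*((5 - 1*(-1))*(-19 + (5 - 1*(-1))) + 141) = 188*((5 + 1)*(-19 + (5 + 1)) + 141) = 188*(6*(-19 + 6) + 141) = 188*(6*(-13) + 141) = 188*(-78 + 141) = 188*63 = 11844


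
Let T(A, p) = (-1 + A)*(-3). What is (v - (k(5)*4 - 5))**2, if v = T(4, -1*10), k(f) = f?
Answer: 576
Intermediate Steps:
T(A, p) = 3 - 3*A
v = -9 (v = 3 - 3*4 = 3 - 12 = -9)
(v - (k(5)*4 - 5))**2 = (-9 - (5*4 - 5))**2 = (-9 - (20 - 5))**2 = (-9 - 1*15)**2 = (-9 - 15)**2 = (-24)**2 = 576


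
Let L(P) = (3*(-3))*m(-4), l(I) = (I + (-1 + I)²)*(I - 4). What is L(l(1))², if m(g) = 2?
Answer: 324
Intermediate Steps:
l(I) = (-4 + I)*(I + (-1 + I)²) (l(I) = (I + (-1 + I)²)*(-4 + I) = (-4 + I)*(I + (-1 + I)²))
L(P) = -18 (L(P) = (3*(-3))*2 = -9*2 = -18)
L(l(1))² = (-18)² = 324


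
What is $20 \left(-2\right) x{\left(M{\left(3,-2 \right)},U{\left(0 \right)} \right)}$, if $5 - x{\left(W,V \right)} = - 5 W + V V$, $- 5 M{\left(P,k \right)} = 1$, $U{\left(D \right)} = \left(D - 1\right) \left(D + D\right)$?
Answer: $-160$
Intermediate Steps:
$U{\left(D \right)} = 2 D \left(-1 + D\right)$ ($U{\left(D \right)} = \left(-1 + D\right) 2 D = 2 D \left(-1 + D\right)$)
$M{\left(P,k \right)} = - \frac{1}{5}$ ($M{\left(P,k \right)} = \left(- \frac{1}{5}\right) 1 = - \frac{1}{5}$)
$x{\left(W,V \right)} = 5 - V^{2} + 5 W$ ($x{\left(W,V \right)} = 5 - \left(- 5 W + V V\right) = 5 - \left(- 5 W + V^{2}\right) = 5 - \left(V^{2} - 5 W\right) = 5 - V^{2} + 5 W$)
$20 \left(-2\right) x{\left(M{\left(3,-2 \right)},U{\left(0 \right)} \right)} = 20 \left(-2\right) \left(5 - \left(2 \cdot 0 \left(-1 + 0\right)\right)^{2} + 5 \left(- \frac{1}{5}\right)\right) = - 40 \left(5 - \left(2 \cdot 0 \left(-1\right)\right)^{2} - 1\right) = - 40 \left(5 - 0^{2} - 1\right) = - 40 \left(5 - 0 - 1\right) = - 40 \left(5 + 0 - 1\right) = \left(-40\right) 4 = -160$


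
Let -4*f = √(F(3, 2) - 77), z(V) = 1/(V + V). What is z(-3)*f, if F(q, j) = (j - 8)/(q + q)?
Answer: I*√78/24 ≈ 0.36799*I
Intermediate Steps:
z(V) = 1/(2*V)
F(q, j) = (-8 + j)/(2*q) (F(q, j) = (-8 + j)/((2*q)) = (-8 + j)*(1/(2*q)) = (-8 + j)/(2*q))
f = -I*√78/4 (f = -√((½)*(-8 + 2)/3 - 77)/4 = -√((½)*(⅓)*(-6) - 77)/4 = -√(-1 - 77)/4 = -I*√78/4 ≈ -2.2079*I)
z(-3)*f = ((½)/(-3))*(-I*√78/4) = ((½)*(-⅓))*(-I*√78/4) = -(-1)*I*√78/24 = I*√78/24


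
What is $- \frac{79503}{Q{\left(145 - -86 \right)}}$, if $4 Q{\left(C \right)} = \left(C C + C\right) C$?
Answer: $- \frac{26501}{1031646} \approx -0.025688$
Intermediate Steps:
$Q{\left(C \right)} = \frac{C \left(C + C^{2}\right)}{4}$ ($Q{\left(C \right)} = \frac{\left(C C + C\right) C}{4} = \frac{\left(C^{2} + C\right) C}{4} = \frac{\left(C + C^{2}\right) C}{4} = \frac{C \left(C + C^{2}\right)}{4}$)
$- \frac{79503}{Q{\left(145 - -86 \right)}} = - \frac{79503}{\frac{1}{4} \left(145 - -86\right)^{2} \left(1 + \left(145 - -86\right)\right)} = - \frac{79503}{\frac{1}{4} \left(145 + 86\right)^{2} \left(1 + \left(145 + 86\right)\right)} = - \frac{79503}{\frac{1}{4} \cdot 231^{2} \left(1 + 231\right)} = - \frac{79503}{\frac{1}{4} \cdot 53361 \cdot 232} = - \frac{79503}{3094938} = \left(-79503\right) \frac{1}{3094938} = - \frac{26501}{1031646}$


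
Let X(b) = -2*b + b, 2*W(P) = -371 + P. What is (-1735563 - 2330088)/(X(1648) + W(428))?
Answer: 8131302/3239 ≈ 2510.4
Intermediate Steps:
W(P) = -371/2 + P/2 (W(P) = (-371 + P)/2 = -371/2 + P/2)
X(b) = -b (X(b) = -2*b + b = -b)
(-1735563 - 2330088)/(X(1648) + W(428)) = (-1735563 - 2330088)/(-1*1648 + (-371/2 + (1/2)*428)) = -4065651/(-1648 + (-371/2 + 214)) = -4065651/(-1648 + 57/2) = -4065651/(-3239/2) = -4065651*(-2/3239) = 8131302/3239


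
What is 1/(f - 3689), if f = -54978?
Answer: -1/58667 ≈ -1.7045e-5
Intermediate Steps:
1/(f - 3689) = 1/(-54978 - 3689) = 1/(-58667) = -1/58667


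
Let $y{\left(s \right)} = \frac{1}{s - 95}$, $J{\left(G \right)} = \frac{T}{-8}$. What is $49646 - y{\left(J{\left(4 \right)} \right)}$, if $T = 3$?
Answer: $\frac{37879906}{763} \approx 49646.0$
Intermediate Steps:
$J{\left(G \right)} = - \frac{3}{8}$ ($J{\left(G \right)} = \frac{3}{-8} = 3 \left(- \frac{1}{8}\right) = - \frac{3}{8}$)
$y{\left(s \right)} = \frac{1}{-95 + s}$
$49646 - y{\left(J{\left(4 \right)} \right)} = 49646 - \frac{1}{-95 - \frac{3}{8}} = 49646 - \frac{1}{- \frac{763}{8}} = 49646 - - \frac{8}{763} = 49646 + \frac{8}{763} = \frac{37879906}{763}$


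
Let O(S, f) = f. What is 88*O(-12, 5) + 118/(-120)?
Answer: 26341/60 ≈ 439.02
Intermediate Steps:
88*O(-12, 5) + 118/(-120) = 88*5 + 118/(-120) = 440 + 118*(-1/120) = 440 - 59/60 = 26341/60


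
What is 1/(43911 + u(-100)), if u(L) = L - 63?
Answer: 1/43748 ≈ 2.2858e-5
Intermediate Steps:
u(L) = -63 + L
1/(43911 + u(-100)) = 1/(43911 + (-63 - 100)) = 1/(43911 - 163) = 1/43748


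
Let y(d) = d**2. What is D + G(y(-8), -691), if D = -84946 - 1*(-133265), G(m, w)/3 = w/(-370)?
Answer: 17880103/370 ≈ 48325.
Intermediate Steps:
G(m, w) = -3*w/370 (G(m, w) = 3*(w/(-370)) = 3*(w*(-1/370)) = 3*(-w/370) = -3*w/370)
D = 48319 (D = -84946 + 133265 = 48319)
D + G(y(-8), -691) = 48319 - 3/370*(-691) = 48319 + 2073/370 = 17880103/370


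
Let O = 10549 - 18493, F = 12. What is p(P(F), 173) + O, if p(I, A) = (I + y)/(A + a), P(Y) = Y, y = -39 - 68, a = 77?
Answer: -397219/50 ≈ -7944.4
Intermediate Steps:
O = -7944
y = -107
p(I, A) = (-107 + I)/(77 + A) (p(I, A) = (I - 107)/(A + 77) = (-107 + I)/(77 + A))
p(P(F), 173) + O = (-107 + 12)/(77 + 173) - 7944 = -95/250 - 7944 = (1/250)*(-95) - 7944 = -19/50 - 7944 = -397219/50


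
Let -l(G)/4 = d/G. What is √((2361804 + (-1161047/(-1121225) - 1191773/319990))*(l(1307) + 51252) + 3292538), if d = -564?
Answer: 2*√21999093140199525217870643065340930/852593617435 ≈ 3.4793e+5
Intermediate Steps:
l(G) = 2256/G (l(G) = -(-2256)/G = 2256/G)
√((2361804 + (-1161047/(-1121225) - 1191773/319990))*(l(1307) + 51252) + 3292538) = √((2361804 + (-1161047/(-1121225) - 1191773/319990))*(2256/1307 + 51252) + 3292538) = √((2361804 + (-1161047*(-1/1121225) - 1191773*1/319990))*(2256*(1/1307) + 51252) + 3292538) = √((2361804 + (1161047/1121225 - 108343/29090))*(2256/1307 + 51252) + 3292538) = √((2361804 - 17540404589/6523287050)*(66988620/1307) + 3292538) = √((15406707907433611/6523287050)*(66988620/1307) + 3292538) = √(103207410146206534250682/852593617435 + 3292538) = √(103210217343090496450712/852593617435) = 2*√21999093140199525217870643065340930/852593617435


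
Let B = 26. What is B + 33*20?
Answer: 686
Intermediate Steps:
B + 33*20 = 26 + 33*20 = 26 + 660 = 686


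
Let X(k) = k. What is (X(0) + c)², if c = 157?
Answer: 24649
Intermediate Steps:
(X(0) + c)² = (0 + 157)² = 157² = 24649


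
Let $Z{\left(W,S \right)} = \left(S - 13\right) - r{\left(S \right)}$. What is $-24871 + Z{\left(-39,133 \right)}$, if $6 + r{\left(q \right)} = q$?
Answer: $-24878$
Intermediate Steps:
$r{\left(q \right)} = -6 + q$
$Z{\left(W,S \right)} = -7$ ($Z{\left(W,S \right)} = \left(S - 13\right) - \left(-6 + S\right) = \left(-13 + S\right) - \left(-6 + S\right) = -7$)
$-24871 + Z{\left(-39,133 \right)} = -24871 - 7 = -24878$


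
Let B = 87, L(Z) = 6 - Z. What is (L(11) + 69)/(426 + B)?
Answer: 64/513 ≈ 0.12476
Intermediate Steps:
(L(11) + 69)/(426 + B) = ((6 - 1*11) + 69)/(426 + 87) = ((6 - 11) + 69)/513 = (-5 + 69)*(1/513) = 64*(1/513) = 64/513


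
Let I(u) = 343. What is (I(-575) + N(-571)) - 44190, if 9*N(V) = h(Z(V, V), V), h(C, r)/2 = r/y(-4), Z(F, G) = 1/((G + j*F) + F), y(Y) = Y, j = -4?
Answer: -788675/18 ≈ -43815.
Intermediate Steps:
Z(F, G) = 1/(G - 3*F) (Z(F, G) = 1/((G - 4*F) + F) = 1/(G - 3*F))
h(C, r) = -r/2 (h(C, r) = 2*(r/(-4)) = 2*(r*(-1/4)) = 2*(-r/4) = -r/2)
N(V) = -V/18 (N(V) = (-V/2)/9 = -V/18)
(I(-575) + N(-571)) - 44190 = (343 - 1/18*(-571)) - 44190 = (343 + 571/18) - 44190 = 6745/18 - 44190 = -788675/18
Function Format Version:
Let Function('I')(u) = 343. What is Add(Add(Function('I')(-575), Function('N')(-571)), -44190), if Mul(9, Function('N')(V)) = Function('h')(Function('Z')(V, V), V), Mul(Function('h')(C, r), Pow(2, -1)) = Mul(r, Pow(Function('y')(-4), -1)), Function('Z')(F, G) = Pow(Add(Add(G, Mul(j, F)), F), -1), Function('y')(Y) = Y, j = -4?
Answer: Rational(-788675, 18) ≈ -43815.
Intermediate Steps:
Function('Z')(F, G) = Pow(Add(G, Mul(-3, F)), -1) (Function('Z')(F, G) = Pow(Add(Add(G, Mul(-4, F)), F), -1) = Pow(Add(G, Mul(-3, F)), -1))
Function('h')(C, r) = Mul(Rational(-1, 2), r) (Function('h')(C, r) = Mul(2, Mul(r, Pow(-4, -1))) = Mul(2, Mul(r, Rational(-1, 4))) = Mul(2, Mul(Rational(-1, 4), r)) = Mul(Rational(-1, 2), r))
Function('N')(V) = Mul(Rational(-1, 18), V) (Function('N')(V) = Mul(Rational(1, 9), Mul(Rational(-1, 2), V)) = Mul(Rational(-1, 18), V))
Add(Add(Function('I')(-575), Function('N')(-571)), -44190) = Add(Add(343, Mul(Rational(-1, 18), -571)), -44190) = Add(Add(343, Rational(571, 18)), -44190) = Add(Rational(6745, 18), -44190) = Rational(-788675, 18)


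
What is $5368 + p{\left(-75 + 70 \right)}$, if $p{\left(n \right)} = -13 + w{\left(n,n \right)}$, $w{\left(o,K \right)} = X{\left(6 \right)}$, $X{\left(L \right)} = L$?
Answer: $5361$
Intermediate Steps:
$w{\left(o,K \right)} = 6$
$p{\left(n \right)} = -7$ ($p{\left(n \right)} = -13 + 6 = -7$)
$5368 + p{\left(-75 + 70 \right)} = 5368 - 7 = 5361$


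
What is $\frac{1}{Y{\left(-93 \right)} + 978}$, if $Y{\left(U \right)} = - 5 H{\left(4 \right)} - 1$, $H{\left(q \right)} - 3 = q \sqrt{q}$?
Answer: $\frac{1}{922} \approx 0.0010846$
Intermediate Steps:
$H{\left(q \right)} = 3 + q^{\frac{3}{2}}$ ($H{\left(q \right)} = 3 + q \sqrt{q} = 3 + q^{\frac{3}{2}}$)
$Y{\left(U \right)} = -56$ ($Y{\left(U \right)} = - 5 \left(3 + 4^{\frac{3}{2}}\right) - 1 = - 5 \left(3 + 8\right) - 1 = \left(-5\right) 11 - 1 = -55 - 1 = -56$)
$\frac{1}{Y{\left(-93 \right)} + 978} = \frac{1}{-56 + 978} = \frac{1}{922}$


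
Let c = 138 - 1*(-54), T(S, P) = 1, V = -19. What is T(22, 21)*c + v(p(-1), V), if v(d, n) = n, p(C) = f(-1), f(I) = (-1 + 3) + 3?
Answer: 173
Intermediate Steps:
f(I) = 5 (f(I) = 2 + 3 = 5)
p(C) = 5
c = 192 (c = 138 + 54 = 192)
T(22, 21)*c + v(p(-1), V) = 1*192 - 19 = 192 - 19 = 173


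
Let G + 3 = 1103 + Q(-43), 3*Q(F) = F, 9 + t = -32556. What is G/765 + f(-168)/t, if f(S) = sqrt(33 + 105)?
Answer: 3257/2295 - sqrt(138)/32565 ≈ 1.4188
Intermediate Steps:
f(S) = sqrt(138)
t = -32565 (t = -9 - 32556 = -32565)
Q(F) = F/3
G = 3257/3 (G = -3 + (1103 + (1/3)*(-43)) = -3 + (1103 - 43/3) = -3 + 3266/3 = 3257/3 ≈ 1085.7)
G/765 + f(-168)/t = (3257/3)/765 + sqrt(138)/(-32565) = (3257/3)*(1/765) + sqrt(138)*(-1/32565) = 3257/2295 - sqrt(138)/32565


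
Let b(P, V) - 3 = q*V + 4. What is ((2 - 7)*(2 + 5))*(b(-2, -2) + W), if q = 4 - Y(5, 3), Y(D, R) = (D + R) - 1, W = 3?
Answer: -560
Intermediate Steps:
Y(D, R) = -1 + D + R
q = -3 (q = 4 - (-1 + 5 + 3) = 4 - 1*7 = 4 - 7 = -3)
b(P, V) = 7 - 3*V (b(P, V) = 3 + (-3*V + 4) = 3 + (4 - 3*V) = 7 - 3*V)
((2 - 7)*(2 + 5))*(b(-2, -2) + W) = ((2 - 7)*(2 + 5))*((7 - 3*(-2)) + 3) = (-5*7)*((7 + 6) + 3) = -35*(13 + 3) = -35*16 = -560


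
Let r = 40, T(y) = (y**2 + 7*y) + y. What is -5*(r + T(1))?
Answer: -245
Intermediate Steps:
T(y) = y**2 + 8*y
-5*(r + T(1)) = -5*(40 + 1*(8 + 1)) = -5*(40 + 1*9) = -5*(40 + 9) = -5*49 = -245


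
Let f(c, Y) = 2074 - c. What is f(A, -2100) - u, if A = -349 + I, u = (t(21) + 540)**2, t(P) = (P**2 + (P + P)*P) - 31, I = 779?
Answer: -3354580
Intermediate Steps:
t(P) = -31 + 3*P**2 (t(P) = (P**2 + (2*P)*P) - 31 = (P**2 + 2*P**2) - 31 = 3*P**2 - 31 = -31 + 3*P**2)
u = 3356224 (u = ((-31 + 3*21**2) + 540)**2 = ((-31 + 3*441) + 540)**2 = ((-31 + 1323) + 540)**2 = (1292 + 540)**2 = 1832**2 = 3356224)
A = 430 (A = -349 + 779 = 430)
f(A, -2100) - u = (2074 - 1*430) - 1*3356224 = (2074 - 430) - 3356224 = 1644 - 3356224 = -3354580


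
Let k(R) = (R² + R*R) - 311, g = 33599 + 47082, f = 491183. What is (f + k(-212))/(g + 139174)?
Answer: 116152/43971 ≈ 2.6416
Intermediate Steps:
g = 80681
k(R) = -311 + 2*R² (k(R) = (R² + R²) - 311 = 2*R² - 311 = -311 + 2*R²)
(f + k(-212))/(g + 139174) = (491183 + (-311 + 2*(-212)²))/(80681 + 139174) = (491183 + (-311 + 2*44944))/219855 = (491183 + (-311 + 89888))*(1/219855) = (491183 + 89577)*(1/219855) = 580760*(1/219855) = 116152/43971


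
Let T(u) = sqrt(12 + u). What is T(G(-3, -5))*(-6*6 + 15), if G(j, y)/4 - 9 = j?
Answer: -126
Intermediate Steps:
G(j, y) = 36 + 4*j
T(G(-3, -5))*(-6*6 + 15) = sqrt(12 + (36 + 4*(-3)))*(-6*6 + 15) = sqrt(12 + (36 - 12))*(-36 + 15) = sqrt(12 + 24)*(-21) = sqrt(36)*(-21) = 6*(-21) = -126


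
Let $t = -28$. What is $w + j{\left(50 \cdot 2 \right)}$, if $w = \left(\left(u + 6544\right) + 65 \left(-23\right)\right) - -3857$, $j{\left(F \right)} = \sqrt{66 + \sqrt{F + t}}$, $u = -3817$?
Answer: $5089 + \sqrt{66 + 6 \sqrt{2}} \approx 5097.6$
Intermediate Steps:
$j{\left(F \right)} = \sqrt{66 + \sqrt{-28 + F}}$ ($j{\left(F \right)} = \sqrt{66 + \sqrt{F - 28}} = \sqrt{66 + \sqrt{-28 + F}}$)
$w = 5089$ ($w = \left(\left(-3817 + 6544\right) + 65 \left(-23\right)\right) - -3857 = \left(2727 - 1495\right) + 3857 = 1232 + 3857 = 5089$)
$w + j{\left(50 \cdot 2 \right)} = 5089 + \sqrt{66 + \sqrt{-28 + 50 \cdot 2}} = 5089 + \sqrt{66 + \sqrt{-28 + 100}} = 5089 + \sqrt{66 + \sqrt{72}} = 5089 + \sqrt{66 + 6 \sqrt{2}}$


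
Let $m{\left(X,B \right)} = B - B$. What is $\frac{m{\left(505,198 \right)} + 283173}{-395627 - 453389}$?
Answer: $- \frac{283173}{849016} \approx -0.33353$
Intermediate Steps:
$m{\left(X,B \right)} = 0$
$\frac{m{\left(505,198 \right)} + 283173}{-395627 - 453389} = \frac{0 + 283173}{-395627 - 453389} = \frac{283173}{-849016} = 283173 \left(- \frac{1}{849016}\right) = - \frac{283173}{849016}$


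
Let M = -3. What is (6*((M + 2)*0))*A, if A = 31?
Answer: 0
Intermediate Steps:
(6*((M + 2)*0))*A = (6*((-3 + 2)*0))*31 = (6*(-1*0))*31 = (6*0)*31 = 0*31 = 0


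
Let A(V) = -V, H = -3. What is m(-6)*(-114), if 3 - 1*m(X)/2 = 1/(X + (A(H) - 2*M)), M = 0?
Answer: -760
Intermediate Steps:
m(X) = 6 - 2/(3 + X) (m(X) = 6 - 2/(X + (-1*(-3) - 2*0)) = 6 - 2/(X + (3 + 0)) = 6 - 2/(X + 3) = 6 - 2/(3 + X))
m(-6)*(-114) = (2*(8 + 3*(-6))/(3 - 6))*(-114) = (2*(8 - 18)/(-3))*(-114) = (2*(-⅓)*(-10))*(-114) = (20/3)*(-114) = -760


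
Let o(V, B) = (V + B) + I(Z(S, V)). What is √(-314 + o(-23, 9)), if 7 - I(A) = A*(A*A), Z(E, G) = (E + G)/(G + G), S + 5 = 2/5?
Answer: 2*I*√50190/25 ≈ 17.922*I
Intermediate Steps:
S = -23/5 (S = -5 + 2/5 = -5 + 2*(⅕) = -5 + ⅖ = -23/5 ≈ -4.6000)
Z(E, G) = (E + G)/(2*G) (Z(E, G) = (E + G)/((2*G)) = (E + G)*(1/(2*G)) = (E + G)/(2*G))
I(A) = 7 - A³ (I(A) = 7 - A*A*A = 7 - A*A² = 7 - A³)
o(V, B) = 7 + B + V - (-23/5 + V)³/(8*V³) (o(V, B) = (V + B) + (7 - ((-23/5 + V)/(2*V))³) = (B + V) + (7 - (-23/5 + V)³/(8*V³)) = 7 + B + V - (-23/5 + V)³/(8*V³))
√(-314 + o(-23, 9)) = √(-314 + (7 + 9 - 23 - 1/1000*(-23 + 5*(-23))³/(-23)³)) = √(-314 + (7 + 9 - 23 - 1/1000*(-1/12167)*(-23 - 115)³)) = √(-314 + (7 + 9 - 23 - 1/1000*(-1/12167)*(-138)³)) = √(-314 + (7 + 9 - 23 - 1/1000*(-1/12167)*(-2628072))) = √(-314 + (7 + 9 - 23 - 27/125)) = √(-314 - 902/125) = √(-40152/125) = 2*I*√50190/25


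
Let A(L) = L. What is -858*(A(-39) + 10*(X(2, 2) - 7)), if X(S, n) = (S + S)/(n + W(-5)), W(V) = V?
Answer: 104962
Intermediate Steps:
X(S, n) = 2*S/(-5 + n) (X(S, n) = (S + S)/(n - 5) = (2*S)/(-5 + n) = 2*S/(-5 + n))
-858*(A(-39) + 10*(X(2, 2) - 7)) = -858*(-39 + 10*(2*2/(-5 + 2) - 7)) = -858*(-39 + 10*(2*2/(-3) - 7)) = -858*(-39 + 10*(2*2*(-⅓) - 7)) = -858*(-39 + 10*(-4/3 - 7)) = -858*(-39 + 10*(-25/3)) = -858*(-39 - 250/3) = -858*(-367/3) = 104962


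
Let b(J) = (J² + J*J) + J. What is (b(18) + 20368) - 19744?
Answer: 1290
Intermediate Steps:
b(J) = J + 2*J² (b(J) = (J² + J²) + J = 2*J² + J = J + 2*J²)
(b(18) + 20368) - 19744 = (18*(1 + 2*18) + 20368) - 19744 = (18*(1 + 36) + 20368) - 19744 = (18*37 + 20368) - 19744 = (666 + 20368) - 19744 = 21034 - 19744 = 1290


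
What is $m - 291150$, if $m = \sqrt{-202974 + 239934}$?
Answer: $-291150 + 4 \sqrt{2310} \approx -2.9096 \cdot 10^{5}$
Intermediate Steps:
$m = 4 \sqrt{2310}$ ($m = \sqrt{36960} = 4 \sqrt{2310} \approx 192.25$)
$m - 291150 = 4 \sqrt{2310} - 291150 = -291150 + 4 \sqrt{2310}$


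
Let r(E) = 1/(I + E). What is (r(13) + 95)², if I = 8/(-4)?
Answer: 1094116/121 ≈ 9042.3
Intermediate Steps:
I = -2 (I = 8*(-¼) = -2)
r(E) = 1/(-2 + E)
(r(13) + 95)² = (1/(-2 + 13) + 95)² = (1/11 + 95)² = (1046/11)² = 1094116/121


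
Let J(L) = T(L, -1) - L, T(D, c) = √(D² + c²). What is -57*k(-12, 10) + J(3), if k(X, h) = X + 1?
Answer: 624 + √10 ≈ 627.16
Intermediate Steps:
k(X, h) = 1 + X
J(L) = √(1 + L²) - L (J(L) = √(L² + (-1)²) - L = √(L² + 1) - L = √(1 + L²) - L)
-57*k(-12, 10) + J(3) = -57*(1 - 12) + (√(1 + 3²) - 1*3) = -57*(-11) + (√(1 + 9) - 3) = 627 + (√10 - 3) = 627 + (-3 + √10) = 624 + √10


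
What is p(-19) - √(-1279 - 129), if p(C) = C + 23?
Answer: 4 - 8*I*√22 ≈ 4.0 - 37.523*I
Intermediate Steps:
p(C) = 23 + C
p(-19) - √(-1279 - 129) = (23 - 19) - √(-1279 - 129) = 4 - √(-1408) = 4 - 8*I*√22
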